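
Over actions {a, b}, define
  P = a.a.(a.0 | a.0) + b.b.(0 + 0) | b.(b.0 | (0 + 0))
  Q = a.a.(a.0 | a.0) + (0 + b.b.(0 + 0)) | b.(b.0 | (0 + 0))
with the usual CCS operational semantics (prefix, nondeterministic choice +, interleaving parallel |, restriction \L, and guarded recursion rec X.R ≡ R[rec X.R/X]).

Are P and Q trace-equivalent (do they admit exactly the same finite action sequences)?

traces(P) = traces(Q)

LTS(P): 14 reachable states
  m0 = a.a.(a.0 | a.0) + b.b.(0 + 0) | b.(b.0 | (0 + 0)) ⊢ ··a··> m1, ··b··> m2, ··b··> m3
  m1 = a.(a.0 | a.0) ⊢ ··a··> m4
  m2 = b.(0 + 0) | b.(b.0 | (0 + 0)) ⊢ ··b··> m5, ··b··> m6
  m3 = b.b.(0 + 0) | (b.0 | (0 + 0)) ⊢ ··b··> m6, ··b··> m7
  m4 = a.0 | a.0 ⊢ ··a··> m8, ··a··> m9
  m5 = (0 + 0) | b.(b.0 | (0 + 0)) ⊢ ··b··> m10
  m6 = b.(0 + 0) | (b.0 | (0 + 0)) ⊢ ··b··> m10, ··b··> m11
  m7 = b.b.(0 + 0) | (0 | (0 + 0)) ⊢ ··b··> m11
  m8 = 0 | a.0 ⊢ ··a··> m12
  m9 = a.0 | 0 ⊢ ··a··> m12
  m10 = (0 + 0) | (b.0 | (0 + 0)) ⊢ ··b··> m13
  m11 = b.(0 + 0) | (0 | (0 + 0)) ⊢ ··b··> m13
  m12 = 0 | 0 ⊢ ∅
  m13 = (0 + 0) | (0 | (0 + 0)) ⊢ ∅
LTS(Q): 14 reachable states
  n0 = a.a.(a.0 | a.0) + (0 + b.b.(0 + 0)) | b.(b.0 | (0 + 0)) ⊢ ··a··> n1, ··b··> n2, ··b··> n3
  n1 = a.(a.0 | a.0) ⊢ ··a··> n4
  n2 = (0 + b.b.(0 + 0)) | (b.0 | (0 + 0)) ⊢ ··b··> n5, ··b··> n6
  n3 = b.(0 + 0) | b.(b.0 | (0 + 0)) ⊢ ··b··> n6, ··b··> n7
  n4 = a.0 | a.0 ⊢ ··a··> n8, ··a··> n9
  n5 = (0 + b.b.(0 + 0)) | (0 | (0 + 0)) ⊢ ··b··> n10
  n6 = b.(0 + 0) | (b.0 | (0 + 0)) ⊢ ··b··> n10, ··b··> n11
  n7 = (0 + 0) | b.(b.0 | (0 + 0)) ⊢ ··b··> n11
  n8 = 0 | a.0 ⊢ ··a··> n12
  n9 = a.0 | 0 ⊢ ··a··> n12
  n10 = b.(0 + 0) | (0 | (0 + 0)) ⊢ ··b··> n13
  n11 = (0 + 0) | (b.0 | (0 + 0)) ⊢ ··b··> n13
  n12 = 0 | 0 ⊢ ∅
  n13 = (0 + 0) | (0 | (0 + 0)) ⊢ ∅
Bisimilarity quotient blocks:
  B0 = {m0, n0}
  B1 = {m1, n1}
  B2 = {m4, n4}
  B3 = {m8, m9, n8, n9}
  B4 = {m12, m13, n12, n13}
  B5 = {m2, m3, n2, n3}
  B6 = {m5, m6, m7, n5, n6, n7}
  B7 = {m10, m11, n10, n11}
m0 ∈ B0, n0 ∈ B0 → same block
Bisimilar ⇒ trace-equivalent.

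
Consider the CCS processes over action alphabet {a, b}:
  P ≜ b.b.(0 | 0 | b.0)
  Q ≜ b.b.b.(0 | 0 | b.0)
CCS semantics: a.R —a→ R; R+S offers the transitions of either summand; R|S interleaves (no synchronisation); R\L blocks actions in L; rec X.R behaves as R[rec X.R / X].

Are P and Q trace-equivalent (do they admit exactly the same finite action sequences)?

P's transition system — 4 states:
  m0 = b.b.(0 | 0 | b.0) has moves =b=> m1
  m1 = b.(0 | 0 | b.0) has moves =b=> m2
  m2 = 0 | 0 | b.0 has moves =b=> m3
  m3 = 0 | 0 | 0 has moves deadlocked
Q's transition system — 5 states:
  n0 = b.b.b.(0 | 0 | b.0) has moves =b=> n1
  n1 = b.b.(0 | 0 | b.0) has moves =b=> n2
  n2 = b.(0 | 0 | b.0) has moves =b=> n3
  n3 = 0 | 0 | b.0 has moves =b=> n4
  n4 = 0 | 0 | 0 has moves deadlocked
Executing bbbb from Q (initial set {n0}):
  after b @ step 1: {n1}
  after b @ step 2: {n2}
  after b @ step 3: {n3}
  after b @ step 4: {n4}
  Q completes σ.
Executing bbbb from P (initial set {m0}):
  after b @ step 1: {m1}
  after b @ step 2: {m2}
  after b @ step 3: {m3}
  after b @ step 4: no successor for P

trace-distinct — witness ⟨bbbb⟩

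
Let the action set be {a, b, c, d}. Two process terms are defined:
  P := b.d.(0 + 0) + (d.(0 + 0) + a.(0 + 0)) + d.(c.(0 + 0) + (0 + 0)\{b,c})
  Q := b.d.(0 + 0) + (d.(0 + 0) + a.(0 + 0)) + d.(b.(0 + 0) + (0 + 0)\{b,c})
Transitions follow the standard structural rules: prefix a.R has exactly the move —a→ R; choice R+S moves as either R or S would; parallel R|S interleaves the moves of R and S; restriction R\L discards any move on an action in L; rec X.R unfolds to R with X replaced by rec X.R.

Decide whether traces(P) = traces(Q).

NO — witness ⟨dc⟩

P's transition system — 4 states:
  p0 = b.d.(0 + 0) + (d.(0 + 0) + a.(0 + 0)) + d.(c.(0 + 0) + (0 + 0)\{b,c}) ⊢ -a-> p1, -b-> p2, -d-> p1, -d-> p3
  p1 = 0 + 0 ⊢ stopped
  p2 = d.(0 + 0) ⊢ -d-> p1
  p3 = c.(0 + 0) + (0 + 0)\{b,c} ⊢ -c-> p1
Q's transition system — 4 states:
  q0 = b.d.(0 + 0) + (d.(0 + 0) + a.(0 + 0)) + d.(b.(0 + 0) + (0 + 0)\{b,c}) ⊢ -a-> q1, -b-> q2, -d-> q1, -d-> q3
  q1 = 0 + 0 ⊢ stopped
  q2 = d.(0 + 0) ⊢ -d-> q1
  q3 = b.(0 + 0) + (0 + 0)\{b,c} ⊢ -b-> q1
Executing dc from P (initial set {p0}):
  step 1 (d): {p1, p3}
  step 2 (c): {p1}
  P completes σ.
Executing dc from Q (initial set {q0}):
  step 1 (d): {q1, q3}
  step 2 (c): ∅  — Q cannot continue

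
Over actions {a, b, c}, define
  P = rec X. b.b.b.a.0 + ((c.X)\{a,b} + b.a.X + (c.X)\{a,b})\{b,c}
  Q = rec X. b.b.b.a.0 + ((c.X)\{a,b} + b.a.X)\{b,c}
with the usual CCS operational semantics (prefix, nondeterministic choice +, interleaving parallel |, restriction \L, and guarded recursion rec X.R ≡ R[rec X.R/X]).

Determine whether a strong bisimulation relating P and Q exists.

bisimilar

Reachable graph of P (5 states):
  m0 = rec X. b.b.b.a.0 + ((c.X)\{a,b} + b.a.X + (c.X)\{a,b})\{b,c} :: --b--▸ m1
  m1 = b.b.a.0 :: --b--▸ m2
  m2 = b.a.0 :: --b--▸ m3
  m3 = a.0 :: --a--▸ m4
  m4 = 0 :: ·
Reachable graph of Q (5 states):
  n0 = rec X. b.b.b.a.0 + ((c.X)\{a,b} + b.a.X)\{b,c} :: --b--▸ n1
  n1 = b.b.a.0 :: --b--▸ n2
  n2 = b.a.0 :: --b--▸ n3
  n3 = a.0 :: --a--▸ n4
  n4 = 0 :: ·
Partition-refinement fixed point:
  B0 = {m0, n0}
  B1 = {m1, n1}
  B2 = {m2, n2}
  B3 = {m3, n3}
  B4 = {m4, n4}
m0 ∈ B0, n0 ∈ B0 → same block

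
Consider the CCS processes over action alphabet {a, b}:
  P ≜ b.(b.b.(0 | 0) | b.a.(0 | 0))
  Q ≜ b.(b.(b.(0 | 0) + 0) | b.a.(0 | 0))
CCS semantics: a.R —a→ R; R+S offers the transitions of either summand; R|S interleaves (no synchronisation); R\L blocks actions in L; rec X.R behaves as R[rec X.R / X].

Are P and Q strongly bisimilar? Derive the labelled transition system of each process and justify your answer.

LTS(P): 10 reachable states
  p0 = b.(b.b.(0 | 0) | b.a.(0 | 0)) :: -b-> p1
  p1 = b.b.(0 | 0) | b.a.(0 | 0) :: -b-> p2, -b-> p3
  p2 = b.(0 | 0) | b.a.(0 | 0) :: -b-> p4, -b-> p5
  p3 = b.b.(0 | 0) | a.(0 | 0) :: -a-> p6, -b-> p5
  p4 = 0 | 0 | b.a.(0 | 0) :: -b-> p7
  p5 = b.(0 | 0) | a.(0 | 0) :: -a-> p8, -b-> p7
  p6 = b.b.(0 | 0) | (0 | 0) :: -b-> p8
  p7 = 0 | 0 | a.(0 | 0) :: -a-> p9
  p8 = b.(0 | 0) | (0 | 0) :: -b-> p9
  p9 = 0 | 0 | (0 | 0) :: stopped
LTS(Q): 10 reachable states
  q0 = b.(b.(b.(0 | 0) + 0) | b.a.(0 | 0)) :: -b-> q1
  q1 = b.(b.(0 | 0) + 0) | b.a.(0 | 0) :: -b-> q2, -b-> q3
  q2 = (b.(0 | 0) + 0) | b.a.(0 | 0) :: -b-> q4, -b-> q5
  q3 = b.(b.(0 | 0) + 0) | a.(0 | 0) :: -a-> q6, -b-> q4
  q4 = (b.(0 | 0) + 0) | a.(0 | 0) :: -a-> q7, -b-> q8
  q5 = 0 | 0 | b.a.(0 | 0) :: -b-> q8
  q6 = b.(b.(0 | 0) + 0) | (0 | 0) :: -b-> q7
  q7 = (b.(0 | 0) + 0) | (0 | 0) :: -b-> q9
  q8 = 0 | 0 | a.(0 | 0) :: -a-> q9
  q9 = 0 | 0 | (0 | 0) :: stopped
Coarsest stable partition (strong bisimilarity classes):
  B0 = {p0, q0}
  B1 = {p1, q1}
  B2 = {p2, q2}
  B3 = {p5, q4}
  B4 = {p8, q7}
  B5 = {p9, q9}
  B6 = {p7, q8}
  B7 = {p4, q5}
  B8 = {p3, q3}
  B9 = {p6, q6}
p0 ∈ B0, q0 ∈ B0 → same block

YES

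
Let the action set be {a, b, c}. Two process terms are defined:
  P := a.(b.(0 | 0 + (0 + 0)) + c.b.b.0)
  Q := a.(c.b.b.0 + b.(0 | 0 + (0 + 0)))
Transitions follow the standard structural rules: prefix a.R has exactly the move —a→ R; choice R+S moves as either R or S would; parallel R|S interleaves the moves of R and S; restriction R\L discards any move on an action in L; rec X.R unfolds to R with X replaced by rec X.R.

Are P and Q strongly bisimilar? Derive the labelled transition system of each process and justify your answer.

YES

Reachable graph of P (6 states):
  p0 = a.(b.(0 | 0 + (0 + 0)) + c.b.b.0) :: —a→ p1
  p1 = b.(0 | 0 + (0 + 0)) + c.b.b.0 :: —b→ p2, —c→ p3
  p2 = 0 | 0 + (0 + 0) :: stopped
  p3 = b.b.0 :: —b→ p4
  p4 = b.0 :: —b→ p5
  p5 = 0 :: stopped
Reachable graph of Q (6 states):
  q0 = a.(c.b.b.0 + b.(0 | 0 + (0 + 0))) :: —a→ q1
  q1 = c.b.b.0 + b.(0 | 0 + (0 + 0)) :: —b→ q2, —c→ q3
  q2 = 0 | 0 + (0 + 0) :: stopped
  q3 = b.b.0 :: —b→ q4
  q4 = b.0 :: —b→ q5
  q5 = 0 :: stopped
Partition-refinement fixed point:
  B0 = {p0, q0}
  B1 = {p1, q1}
  B2 = {p3, q3}
  B3 = {p4, q4}
  B4 = {p2, p5, q2, q5}
p0 ∈ B0, q0 ∈ B0 → same block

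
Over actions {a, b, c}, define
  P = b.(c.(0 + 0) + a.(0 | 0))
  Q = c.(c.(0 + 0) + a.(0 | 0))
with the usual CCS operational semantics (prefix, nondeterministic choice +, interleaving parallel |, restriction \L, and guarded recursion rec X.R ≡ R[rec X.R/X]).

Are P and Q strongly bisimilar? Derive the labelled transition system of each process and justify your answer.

Reachable graph of P (4 states):
  u0 = b.(c.(0 + 0) + a.(0 | 0)) | =b=> u1
  u1 = c.(0 + 0) + a.(0 | 0) | =a=> u2, =c=> u3
  u2 = 0 | 0 | (no moves)
  u3 = 0 + 0 | (no moves)
Reachable graph of Q (4 states):
  v0 = c.(c.(0 + 0) + a.(0 | 0)) | =c=> v1
  v1 = c.(0 + 0) + a.(0 | 0) | =a=> v2, =c=> v3
  v2 = 0 | 0 | (no moves)
  v3 = 0 + 0 | (no moves)
Coarsest stable partition (strong bisimilarity classes):
  B0 = {u0}
  B1 = {u1, v1}
  B2 = {u2, u3, v2, v3}
  B3 = {v0}
u0 ∈ B0, v0 ∈ B3 → different blocks

not bisimilar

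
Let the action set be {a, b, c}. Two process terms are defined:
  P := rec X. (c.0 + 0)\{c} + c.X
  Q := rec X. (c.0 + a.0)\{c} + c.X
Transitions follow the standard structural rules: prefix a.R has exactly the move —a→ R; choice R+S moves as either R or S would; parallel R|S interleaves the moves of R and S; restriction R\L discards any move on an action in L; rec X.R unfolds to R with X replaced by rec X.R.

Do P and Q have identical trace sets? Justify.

trace-distinct — witness ⟨a⟩

Reachable graph of P (1 states):
  p0 = rec X. (c.0 + 0)\{c} + c.X | ··c··> p0
Reachable graph of Q (2 states):
  q0 = rec X. (c.0 + a.0)\{c} + c.X | ··a··> q1, ··c··> q0
  q1 = 0\{c} | ·
Executing a from Q (initial set {q0}):
  step 1 (a): {q1}
  ✓ Q
Executing a from P (initial set {p0}):
  step 1 (a): no successor for P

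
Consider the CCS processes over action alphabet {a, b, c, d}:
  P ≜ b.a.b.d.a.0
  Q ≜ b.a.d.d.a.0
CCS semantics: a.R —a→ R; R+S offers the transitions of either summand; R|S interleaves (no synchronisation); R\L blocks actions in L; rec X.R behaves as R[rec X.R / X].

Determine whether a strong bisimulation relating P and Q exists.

P's transition system — 6 states:
  u0 = b.a.b.d.a.0 :: —b→ u1
  u1 = a.b.d.a.0 :: —a→ u2
  u2 = b.d.a.0 :: —b→ u3
  u3 = d.a.0 :: —d→ u4
  u4 = a.0 :: —a→ u5
  u5 = 0 :: deadlocked
Q's transition system — 6 states:
  v0 = b.a.d.d.a.0 :: —b→ v1
  v1 = a.d.d.a.0 :: —a→ v2
  v2 = d.d.a.0 :: —d→ v3
  v3 = d.a.0 :: —d→ v4
  v4 = a.0 :: —a→ v5
  v5 = 0 :: deadlocked
Partition-refinement fixed point:
  B0 = {u0}
  B1 = {u1}
  B2 = {u2}
  B3 = {u3, v3}
  B4 = {u4, v4}
  B5 = {u5, v5}
  B6 = {v0}
  B7 = {v1}
  B8 = {v2}
u0 ∈ B0, v0 ∈ B6 → different blocks

NO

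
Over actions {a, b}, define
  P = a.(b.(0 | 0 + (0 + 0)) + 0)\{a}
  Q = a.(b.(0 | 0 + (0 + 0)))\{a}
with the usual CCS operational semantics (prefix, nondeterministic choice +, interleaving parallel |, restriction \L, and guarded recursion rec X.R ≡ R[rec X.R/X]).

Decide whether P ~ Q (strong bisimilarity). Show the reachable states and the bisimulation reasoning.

P's transition system — 3 states:
  u0 = a.(b.(0 | 0 + (0 + 0)) + 0)\{a} ⊢ --a--▸ u1
  u1 = (b.(0 | 0 + (0 + 0)) + 0)\{a} ⊢ --b--▸ u2
  u2 = (0 | 0 + (0 + 0))\{a} ⊢ ·
Q's transition system — 3 states:
  v0 = a.(b.(0 | 0 + (0 + 0)))\{a} ⊢ --a--▸ v1
  v1 = (b.(0 | 0 + (0 + 0)))\{a} ⊢ --b--▸ v2
  v2 = (0 | 0 + (0 + 0))\{a} ⊢ ·
Bisimilarity quotient blocks:
  B0 = {u0, v0}
  B1 = {u1, v1}
  B2 = {u2, v2}
u0 ∈ B0, v0 ∈ B0 → same block

bisimilar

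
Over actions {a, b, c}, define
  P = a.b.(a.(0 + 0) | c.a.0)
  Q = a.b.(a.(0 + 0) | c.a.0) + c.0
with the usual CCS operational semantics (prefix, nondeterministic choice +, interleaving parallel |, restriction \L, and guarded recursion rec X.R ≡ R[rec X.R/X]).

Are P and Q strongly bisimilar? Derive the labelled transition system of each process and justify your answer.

NO

LTS(P): 8 reachable states
  u0 = a.b.(a.(0 + 0) | c.a.0) | =a=> u1
  u1 = b.(a.(0 + 0) | c.a.0) | =b=> u2
  u2 = a.(0 + 0) | c.a.0 | =a=> u3, =c=> u4
  u3 = (0 + 0) | c.a.0 | =c=> u5
  u4 = a.(0 + 0) | a.0 | =a=> u5, =a=> u6
  u5 = (0 + 0) | a.0 | =a=> u7
  u6 = a.(0 + 0) | 0 | =a=> u7
  u7 = (0 + 0) | 0 | ·
LTS(Q): 9 reachable states
  v0 = a.b.(a.(0 + 0) | c.a.0) + c.0 | =a=> v1, =c=> v2
  v1 = b.(a.(0 + 0) | c.a.0) | =b=> v3
  v2 = 0 | ·
  v3 = a.(0 + 0) | c.a.0 | =a=> v4, =c=> v5
  v4 = (0 + 0) | c.a.0 | =c=> v6
  v5 = a.(0 + 0) | a.0 | =a=> v6, =a=> v7
  v6 = (0 + 0) | a.0 | =a=> v8
  v7 = a.(0 + 0) | 0 | =a=> v8
  v8 = (0 + 0) | 0 | ·
Partition-refinement fixed point:
  B0 = {u0}
  B1 = {u1, v1}
  B2 = {u2, v3}
  B3 = {u4, v5}
  B4 = {u5, u6, v6, v7}
  B5 = {u7, v2, v8}
  B6 = {u3, v4}
  B7 = {v0}
u0 ∈ B0, v0 ∈ B7 → different blocks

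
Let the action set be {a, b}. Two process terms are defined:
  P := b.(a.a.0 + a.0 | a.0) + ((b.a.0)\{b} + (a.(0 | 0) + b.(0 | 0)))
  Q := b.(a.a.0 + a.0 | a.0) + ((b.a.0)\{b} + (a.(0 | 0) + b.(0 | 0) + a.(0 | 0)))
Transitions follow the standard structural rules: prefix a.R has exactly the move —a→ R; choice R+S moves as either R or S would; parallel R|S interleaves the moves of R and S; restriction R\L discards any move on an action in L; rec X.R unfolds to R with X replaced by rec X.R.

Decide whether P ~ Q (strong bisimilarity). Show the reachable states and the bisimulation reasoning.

LTS(P): 7 reachable states
  p0 = b.(a.a.0 + a.0 | a.0) + ((b.a.0)\{b} + (a.(0 | 0) + b.(0 | 0))) ⊢ =a=> p1, =b=> p1, =b=> p2
  p1 = 0 | 0 ⊢ (no moves)
  p2 = a.a.0 + a.0 | a.0 ⊢ =a=> p3, =a=> p4, =a=> p5
  p3 = 0 | a.0 ⊢ =a=> p1
  p4 = a.0 ⊢ =a=> p6
  p5 = a.0 | 0 ⊢ =a=> p1
  p6 = 0 ⊢ (no moves)
LTS(Q): 7 reachable states
  q0 = b.(a.a.0 + a.0 | a.0) + ((b.a.0)\{b} + (a.(0 | 0) + b.(0 | 0) + a.(0 | 0))) ⊢ =a=> q1, =b=> q1, =b=> q2
  q1 = 0 | 0 ⊢ (no moves)
  q2 = a.a.0 + a.0 | a.0 ⊢ =a=> q3, =a=> q4, =a=> q5
  q3 = 0 | a.0 ⊢ =a=> q1
  q4 = a.0 ⊢ =a=> q6
  q5 = a.0 | 0 ⊢ =a=> q1
  q6 = 0 ⊢ (no moves)
Coarsest stable partition (strong bisimilarity classes):
  B0 = {p0, q0}
  B1 = {p1, p6, q1, q6}
  B2 = {p2, q2}
  B3 = {p3, p4, p5, q3, q4, q5}
p0 ∈ B0, q0 ∈ B0 → same block

YES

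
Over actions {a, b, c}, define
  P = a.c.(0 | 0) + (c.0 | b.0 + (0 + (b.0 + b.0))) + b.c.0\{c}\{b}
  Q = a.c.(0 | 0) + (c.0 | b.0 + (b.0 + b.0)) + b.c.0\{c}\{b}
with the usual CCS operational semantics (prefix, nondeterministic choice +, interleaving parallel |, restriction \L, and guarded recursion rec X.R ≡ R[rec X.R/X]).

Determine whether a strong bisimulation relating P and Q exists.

P's transition system — 8 states:
  m0 = a.c.(0 | 0) + (c.0 | b.0 + (0 + (b.0 + b.0))) + b.c.0\{c}\{b} :: —a→ m1, —b→ m2, —b→ m3, —b→ m4, —c→ m5
  m1 = c.(0 | 0) :: —c→ m6
  m2 = 0 :: ∅
  m3 = c.0 | 0 :: —c→ m6
  m4 = c.0\{c}\{b} :: —c→ m7
  m5 = 0 | b.0 :: —b→ m6
  m6 = 0 | 0 :: ∅
  m7 = 0\{c}\{b} :: ∅
Q's transition system — 8 states:
  n0 = a.c.(0 | 0) + (c.0 | b.0 + (b.0 + b.0)) + b.c.0\{c}\{b} :: —a→ n1, —b→ n2, —b→ n3, —b→ n4, —c→ n5
  n1 = c.(0 | 0) :: —c→ n6
  n2 = 0 :: ∅
  n3 = c.0 | 0 :: —c→ n6
  n4 = c.0\{c}\{b} :: —c→ n7
  n5 = 0 | b.0 :: —b→ n6
  n6 = 0 | 0 :: ∅
  n7 = 0\{c}\{b} :: ∅
Coarsest stable partition (strong bisimilarity classes):
  B0 = {m0, n0}
  B1 = {m1, m3, m4, n1, n3, n4}
  B2 = {m2, m6, m7, n2, n6, n7}
  B3 = {m5, n5}
m0 ∈ B0, n0 ∈ B0 → same block

bisimilar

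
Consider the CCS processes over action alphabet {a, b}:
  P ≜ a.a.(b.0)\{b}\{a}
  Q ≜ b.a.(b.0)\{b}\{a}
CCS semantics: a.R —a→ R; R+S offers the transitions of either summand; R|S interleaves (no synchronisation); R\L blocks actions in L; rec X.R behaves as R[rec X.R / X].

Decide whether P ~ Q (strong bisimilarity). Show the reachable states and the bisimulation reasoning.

not bisimilar

LTS(P): 3 reachable states
  p0 = a.a.(b.0)\{b}\{a} ⊢ -a-> p1
  p1 = a.(b.0)\{b}\{a} ⊢ -a-> p2
  p2 = (b.0)\{b}\{a} ⊢ (no moves)
LTS(Q): 3 reachable states
  q0 = b.a.(b.0)\{b}\{a} ⊢ -b-> q1
  q1 = a.(b.0)\{b}\{a} ⊢ -a-> q2
  q2 = (b.0)\{b}\{a} ⊢ (no moves)
Partition-refinement fixed point:
  B0 = {p0}
  B1 = {p1, q1}
  B2 = {p2, q2}
  B3 = {q0}
p0 ∈ B0, q0 ∈ B3 → different blocks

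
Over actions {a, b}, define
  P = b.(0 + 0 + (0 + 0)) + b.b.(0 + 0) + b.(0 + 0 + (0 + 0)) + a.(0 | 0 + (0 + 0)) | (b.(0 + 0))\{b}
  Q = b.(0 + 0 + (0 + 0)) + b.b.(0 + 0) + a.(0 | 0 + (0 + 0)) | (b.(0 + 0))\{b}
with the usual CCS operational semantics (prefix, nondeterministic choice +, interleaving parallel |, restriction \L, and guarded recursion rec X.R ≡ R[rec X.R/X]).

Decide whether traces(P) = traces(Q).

traces(P) = traces(Q)

LTS(P): 5 reachable states
  s0 = b.(0 + 0 + (0 + 0)) + b.b.(0 + 0) + b.(0 + 0 + (0 + 0)) + a.(0 | 0 + (0 + 0)) | (b.(0 + 0))\{b} :: =a=> s1, =b=> s2, =b=> s3
  s1 = (0 | 0 + (0 + 0)) | (b.(0 + 0))\{b} :: ·
  s2 = 0 + 0 + (0 + 0) :: ·
  s3 = b.(0 + 0) :: =b=> s4
  s4 = 0 + 0 :: ·
LTS(Q): 5 reachable states
  t0 = b.(0 + 0 + (0 + 0)) + b.b.(0 + 0) + a.(0 | 0 + (0 + 0)) | (b.(0 + 0))\{b} :: =a=> t1, =b=> t2, =b=> t3
  t1 = (0 | 0 + (0 + 0)) | (b.(0 + 0))\{b} :: ·
  t2 = 0 + 0 + (0 + 0) :: ·
  t3 = b.(0 + 0) :: =b=> t4
  t4 = 0 + 0 :: ·
Bisimilarity quotient blocks:
  B0 = {s0, t0}
  B1 = {s3, t3}
  B2 = {s1, s2, s4, t1, t2, t4}
s0 ∈ B0, t0 ∈ B0 → same block
Bisimilar ⇒ trace-equivalent.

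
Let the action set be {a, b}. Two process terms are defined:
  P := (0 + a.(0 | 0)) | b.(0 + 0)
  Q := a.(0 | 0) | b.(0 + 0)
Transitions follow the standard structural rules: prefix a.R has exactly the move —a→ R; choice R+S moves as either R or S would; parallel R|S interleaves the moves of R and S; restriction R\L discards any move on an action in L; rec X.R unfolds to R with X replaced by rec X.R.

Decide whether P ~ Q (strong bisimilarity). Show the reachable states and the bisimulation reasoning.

Reachable graph of P (4 states):
  u0 = (0 + a.(0 | 0)) | b.(0 + 0) :: --a--▸ u1, --b--▸ u2
  u1 = 0 | 0 | b.(0 + 0) :: --b--▸ u3
  u2 = (0 + a.(0 | 0)) | (0 + 0) :: --a--▸ u3
  u3 = 0 | 0 | (0 + 0) :: ∅
Reachable graph of Q (4 states):
  v0 = a.(0 | 0) | b.(0 + 0) :: --a--▸ v1, --b--▸ v2
  v1 = 0 | 0 | b.(0 + 0) :: --b--▸ v3
  v2 = a.(0 | 0) | (0 + 0) :: --a--▸ v3
  v3 = 0 | 0 | (0 + 0) :: ∅
Partition-refinement fixed point:
  B0 = {u0, v0}
  B1 = {u1, v1}
  B2 = {u3, v3}
  B3 = {u2, v2}
u0 ∈ B0, v0 ∈ B0 → same block

YES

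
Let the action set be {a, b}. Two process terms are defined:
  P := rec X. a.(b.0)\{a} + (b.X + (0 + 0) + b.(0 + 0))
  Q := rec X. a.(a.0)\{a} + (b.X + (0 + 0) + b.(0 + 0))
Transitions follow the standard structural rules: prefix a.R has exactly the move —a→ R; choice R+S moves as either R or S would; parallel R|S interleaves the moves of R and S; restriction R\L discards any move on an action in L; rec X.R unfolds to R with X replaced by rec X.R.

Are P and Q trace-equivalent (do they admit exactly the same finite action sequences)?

NO — witness ⟨ab⟩

P's transition system — 4 states:
  u0 = rec X. a.(b.0)\{a} + (b.X + (0 + 0) + b.(0 + 0)) | —a→ u1, —b→ u0, —b→ u2
  u1 = (b.0)\{a} | —b→ u3
  u2 = 0 + 0 | deadlocked
  u3 = 0\{a} | deadlocked
Q's transition system — 3 states:
  v0 = rec X. a.(a.0)\{a} + (b.X + (0 + 0) + b.(0 + 0)) | —a→ v1, —b→ v0, —b→ v2
  v1 = (a.0)\{a} | deadlocked
  v2 = 0 + 0 | deadlocked
Run σ = ⟨ab⟩ on P: start {u0}
  step 1 (a): {u1}
  step 2 (b): {u3}
  — P admits the full trace.
Run σ = ⟨ab⟩ on Q: start {v0}
  step 1 (a): {v1}
  step 2 (b): no successor for Q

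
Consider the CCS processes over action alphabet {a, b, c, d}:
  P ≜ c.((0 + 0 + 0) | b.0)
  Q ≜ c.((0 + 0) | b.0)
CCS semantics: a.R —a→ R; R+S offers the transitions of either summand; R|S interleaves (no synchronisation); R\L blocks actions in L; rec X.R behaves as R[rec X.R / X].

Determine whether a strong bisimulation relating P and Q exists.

YES

P's transition system — 3 states:
  m0 = c.((0 + 0 + 0) | b.0) | -c-> m1
  m1 = (0 + 0 + 0) | b.0 | -b-> m2
  m2 = (0 + 0 + 0) | 0 | stopped
Q's transition system — 3 states:
  n0 = c.((0 + 0) | b.0) | -c-> n1
  n1 = (0 + 0) | b.0 | -b-> n2
  n2 = (0 + 0) | 0 | stopped
Bisimilarity quotient blocks:
  B0 = {m0, n0}
  B1 = {m1, n1}
  B2 = {m2, n2}
m0 ∈ B0, n0 ∈ B0 → same block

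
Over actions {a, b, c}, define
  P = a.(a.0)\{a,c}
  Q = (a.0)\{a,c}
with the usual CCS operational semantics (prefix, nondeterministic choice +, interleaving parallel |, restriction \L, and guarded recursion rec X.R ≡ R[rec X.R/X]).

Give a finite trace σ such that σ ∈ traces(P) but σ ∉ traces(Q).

Reachable graph of P (2 states):
  m0 = a.(a.0)\{a,c} ⊢ —a→ m1
  m1 = (a.0)\{a,c} ⊢ deadlocked
Reachable graph of Q (1 states):
  n0 = (a.0)\{a,c} ⊢ deadlocked
Run σ = ⟨a⟩ on P: start {m0}
  after a @ step 1: {m1}
  — P admits the full trace.
Run σ = ⟨a⟩ on Q: start {n0}
  after a @ step 1: no successor for Q

a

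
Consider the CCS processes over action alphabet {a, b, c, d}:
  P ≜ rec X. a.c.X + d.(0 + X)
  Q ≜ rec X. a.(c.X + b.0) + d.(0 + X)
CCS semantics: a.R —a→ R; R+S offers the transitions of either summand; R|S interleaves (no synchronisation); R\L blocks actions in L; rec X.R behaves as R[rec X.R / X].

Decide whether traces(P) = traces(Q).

P's transition system — 3 states:
  s0 = rec X. a.c.X + d.(0 + X) | —a→ s1, —d→ s2
  s1 = c.(rec X. a.c.X + d.(0 + X)) | —c→ s0
  s2 = 0 + (rec X. a.c.X + d.(0 + X)) | —a→ s1, —d→ s2
Q's transition system — 4 states:
  t0 = rec X. a.(c.X + b.0) + d.(0 + X) | —a→ t1, —d→ t2
  t1 = c.(rec X. a.(c.X + b.0) + d.(0 + X)) + b.0 | —b→ t3, —c→ t0
  t2 = 0 + (rec X. a.(c.X + b.0) + d.(0 + X)) | —a→ t1, —d→ t2
  t3 = 0 | stopped
Executing ab from Q (initial set {t0}):
  [1] a ⇒ {t1}
  [2] b ⇒ {t3}
  — Q admits the full trace.
Executing ab from P (initial set {s0}):
  [1] a ⇒ {s1}
  [2] b ⇒ no successor for P

traces(P) ≠ traces(Q) — witness ⟨ab⟩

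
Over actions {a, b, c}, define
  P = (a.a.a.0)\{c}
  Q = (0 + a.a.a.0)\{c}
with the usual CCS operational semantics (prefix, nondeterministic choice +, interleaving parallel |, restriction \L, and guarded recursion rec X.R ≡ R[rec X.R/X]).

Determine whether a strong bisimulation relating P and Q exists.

P's transition system — 4 states:
  m0 = (a.a.a.0)\{c} ⊢ =a=> m1
  m1 = (a.a.0)\{c} ⊢ =a=> m2
  m2 = (a.0)\{c} ⊢ =a=> m3
  m3 = 0\{c} ⊢ stopped
Q's transition system — 4 states:
  n0 = (0 + a.a.a.0)\{c} ⊢ =a=> n1
  n1 = (a.a.0)\{c} ⊢ =a=> n2
  n2 = (a.0)\{c} ⊢ =a=> n3
  n3 = 0\{c} ⊢ stopped
Partition-refinement fixed point:
  B0 = {m0, n0}
  B1 = {m1, n1}
  B2 = {m2, n2}
  B3 = {m3, n3}
m0 ∈ B0, n0 ∈ B0 → same block

P ~ Q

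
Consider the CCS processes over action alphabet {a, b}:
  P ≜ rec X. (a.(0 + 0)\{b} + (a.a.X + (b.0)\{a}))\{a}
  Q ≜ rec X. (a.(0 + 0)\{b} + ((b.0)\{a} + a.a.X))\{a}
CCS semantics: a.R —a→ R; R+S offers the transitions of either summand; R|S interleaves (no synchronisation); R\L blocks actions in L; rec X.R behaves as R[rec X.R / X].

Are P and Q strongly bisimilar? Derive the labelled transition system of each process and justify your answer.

bisimilar

Reachable graph of P (2 states):
  m0 = rec X. (a.(0 + 0)\{b} + (a.a.X + (b.0)\{a}))\{a} ⊢ —b→ m1
  m1 = 0\{a}\{a} ⊢ deadlocked
Reachable graph of Q (2 states):
  n0 = rec X. (a.(0 + 0)\{b} + ((b.0)\{a} + a.a.X))\{a} ⊢ —b→ n1
  n1 = 0\{a}\{a} ⊢ deadlocked
Coarsest stable partition (strong bisimilarity classes):
  B0 = {m0, n0}
  B1 = {m1, n1}
m0 ∈ B0, n0 ∈ B0 → same block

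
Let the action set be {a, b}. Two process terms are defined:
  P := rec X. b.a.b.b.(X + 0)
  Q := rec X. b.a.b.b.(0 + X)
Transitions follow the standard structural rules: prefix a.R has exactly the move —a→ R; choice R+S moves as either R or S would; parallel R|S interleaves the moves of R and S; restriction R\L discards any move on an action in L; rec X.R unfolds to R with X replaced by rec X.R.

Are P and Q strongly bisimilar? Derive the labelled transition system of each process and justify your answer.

P ~ Q

P's transition system — 5 states:
  m0 = rec X. b.a.b.b.(X + 0) | --b--▸ m1
  m1 = a.b.b.((rec X. b.a.b.b.(X + 0)) + 0) | --a--▸ m2
  m2 = b.b.((rec X. b.a.b.b.(X + 0)) + 0) | --b--▸ m3
  m3 = b.((rec X. b.a.b.b.(X + 0)) + 0) | --b--▸ m4
  m4 = (rec X. b.a.b.b.(X + 0)) + 0 | --b--▸ m1
Q's transition system — 5 states:
  n0 = rec X. b.a.b.b.(0 + X) | --b--▸ n1
  n1 = a.b.b.(0 + (rec X. b.a.b.b.(0 + X))) | --a--▸ n2
  n2 = b.b.(0 + (rec X. b.a.b.b.(0 + X))) | --b--▸ n3
  n3 = b.(0 + (rec X. b.a.b.b.(0 + X))) | --b--▸ n4
  n4 = 0 + (rec X. b.a.b.b.(0 + X)) | --b--▸ n1
Coarsest stable partition (strong bisimilarity classes):
  B0 = {m0, m4, n0, n4}
  B1 = {m1, n1}
  B2 = {m2, n2}
  B3 = {m3, n3}
m0 ∈ B0, n0 ∈ B0 → same block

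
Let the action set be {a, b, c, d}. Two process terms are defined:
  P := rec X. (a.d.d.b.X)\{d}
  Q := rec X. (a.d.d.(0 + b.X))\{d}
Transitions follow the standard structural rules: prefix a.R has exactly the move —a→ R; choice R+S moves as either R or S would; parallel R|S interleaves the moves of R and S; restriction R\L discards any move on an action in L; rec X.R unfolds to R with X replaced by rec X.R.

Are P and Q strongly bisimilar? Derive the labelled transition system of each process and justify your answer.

Reachable graph of P (2 states):
  u0 = rec X. (a.d.d.b.X)\{d} → =a=> u1
  u1 = (d.d.b.(rec X. (a.d.d.b.X)\{d}))\{d} → ·
Reachable graph of Q (2 states):
  v0 = rec X. (a.d.d.(0 + b.X))\{d} → =a=> v1
  v1 = (d.d.(0 + b.(rec X. (a.d.d.(0 + b.X))\{d})))\{d} → ·
Partition-refinement fixed point:
  B0 = {u0, v0}
  B1 = {u1, v1}
u0 ∈ B0, v0 ∈ B0 → same block

P ~ Q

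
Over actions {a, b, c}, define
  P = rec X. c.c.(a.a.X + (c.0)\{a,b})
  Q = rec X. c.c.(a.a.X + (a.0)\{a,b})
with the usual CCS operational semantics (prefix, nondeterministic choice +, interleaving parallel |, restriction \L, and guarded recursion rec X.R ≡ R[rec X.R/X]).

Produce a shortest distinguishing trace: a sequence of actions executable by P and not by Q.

ccc

Reachable graph of P (5 states):
  u0 = rec X. c.c.(a.a.X + (c.0)\{a,b}) → ··c··> u1
  u1 = c.(a.a.(rec X. c.c.(a.a.X + (c.0)\{a,b})) + (c.0)\{a,b}) → ··c··> u2
  u2 = a.a.(rec X. c.c.(a.a.X + (c.0)\{a,b})) + (c.0)\{a,b} → ··a··> u3, ··c··> u4
  u3 = a.(rec X. c.c.(a.a.X + (c.0)\{a,b})) → ··a··> u0
  u4 = 0\{a,b} → stopped
Reachable graph of Q (4 states):
  v0 = rec X. c.c.(a.a.X + (a.0)\{a,b}) → ··c··> v1
  v1 = c.(a.a.(rec X. c.c.(a.a.X + (a.0)\{a,b})) + (a.0)\{a,b}) → ··c··> v2
  v2 = a.a.(rec X. c.c.(a.a.X + (a.0)\{a,b})) + (a.0)\{a,b} → ··a··> v3
  v3 = a.(rec X. c.c.(a.a.X + (a.0)\{a,b})) → ··a··> v0
Trace ⟨ccc⟩ through P, begin at {u0}:
  after c @ step 1: {u1}
  after c @ step 2: {u2}
  after c @ step 3: {u4}
  P completes σ.
Trace ⟨ccc⟩ through Q, begin at {v0}:
  after c @ step 1: {v1}
  after c @ step 2: {v2}
  after c @ step 3: no successor for Q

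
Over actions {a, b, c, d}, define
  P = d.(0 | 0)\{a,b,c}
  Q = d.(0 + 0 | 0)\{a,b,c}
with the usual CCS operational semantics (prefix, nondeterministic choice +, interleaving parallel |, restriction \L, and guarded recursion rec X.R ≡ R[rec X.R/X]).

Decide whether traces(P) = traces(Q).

P's transition system — 2 states:
  u0 = d.(0 | 0)\{a,b,c} has moves -d-> u1
  u1 = (0 | 0)\{a,b,c} has moves ∅
Q's transition system — 2 states:
  v0 = d.(0 + 0 | 0)\{a,b,c} has moves -d-> v1
  v1 = (0 + 0 | 0)\{a,b,c} has moves ∅
Partition-refinement fixed point:
  B0 = {u0, v0}
  B1 = {u1, v1}
u0 ∈ B0, v0 ∈ B0 → same block
Bisimilar ⇒ trace-equivalent.

traces(P) = traces(Q)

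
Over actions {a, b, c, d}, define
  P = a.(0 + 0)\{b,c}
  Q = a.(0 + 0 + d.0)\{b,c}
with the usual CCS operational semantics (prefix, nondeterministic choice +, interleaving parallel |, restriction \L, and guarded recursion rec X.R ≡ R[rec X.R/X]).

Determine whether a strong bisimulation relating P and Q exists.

P's transition system — 2 states:
  u0 = a.(0 + 0)\{b,c} → -a-> u1
  u1 = (0 + 0)\{b,c} → ·
Q's transition system — 3 states:
  v0 = a.(0 + 0 + d.0)\{b,c} → -a-> v1
  v1 = (0 + 0 + d.0)\{b,c} → -d-> v2
  v2 = 0\{b,c} → ·
Partition-refinement fixed point:
  B0 = {u0}
  B1 = {u1, v2}
  B2 = {v0}
  B3 = {v1}
u0 ∈ B0, v0 ∈ B2 → different blocks

P ≁ Q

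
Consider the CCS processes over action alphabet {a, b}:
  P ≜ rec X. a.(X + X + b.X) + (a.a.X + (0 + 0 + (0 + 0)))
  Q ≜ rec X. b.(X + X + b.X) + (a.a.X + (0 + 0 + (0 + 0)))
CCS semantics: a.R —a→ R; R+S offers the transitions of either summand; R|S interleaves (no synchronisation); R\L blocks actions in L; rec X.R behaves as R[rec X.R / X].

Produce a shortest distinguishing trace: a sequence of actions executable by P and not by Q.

ab

LTS(P): 3 reachable states
  m0 = rec X. a.(X + X + b.X) + (a.a.X + (0 + 0 + (0 + 0))) ⊢ =a=> m1, =a=> m2
  m1 = (rec X. a.(X + X + b.X) + (a.a.X + (0 + 0 + (0 + 0)))) + (rec X. a.(X + X + b.X) + (a.a.X + (0 + 0 + (0 + 0)))) + b.(rec X. a.(X + X + b.X) + (a.a.X + (0 + 0 + (0 + 0)))) ⊢ =a=> m1, =a=> m2, =b=> m0
  m2 = a.(rec X. a.(X + X + b.X) + (a.a.X + (0 + 0 + (0 + 0)))) ⊢ =a=> m0
LTS(Q): 3 reachable states
  n0 = rec X. b.(X + X + b.X) + (a.a.X + (0 + 0 + (0 + 0))) ⊢ =a=> n1, =b=> n2
  n1 = a.(rec X. b.(X + X + b.X) + (a.a.X + (0 + 0 + (0 + 0)))) ⊢ =a=> n0
  n2 = (rec X. b.(X + X + b.X) + (a.a.X + (0 + 0 + (0 + 0)))) + (rec X. b.(X + X + b.X) + (a.a.X + (0 + 0 + (0 + 0)))) + b.(rec X. b.(X + X + b.X) + (a.a.X + (0 + 0 + (0 + 0)))) ⊢ =a=> n1, =b=> n0, =b=> n2
Executing ab from P (initial set {m0}):
  [1] a ⇒ {m1, m2}
  [2] b ⇒ {m0}
  P completes σ.
Executing ab from Q (initial set {n0}):
  [1] a ⇒ {n1}
  [2] b ⇒ no successor for Q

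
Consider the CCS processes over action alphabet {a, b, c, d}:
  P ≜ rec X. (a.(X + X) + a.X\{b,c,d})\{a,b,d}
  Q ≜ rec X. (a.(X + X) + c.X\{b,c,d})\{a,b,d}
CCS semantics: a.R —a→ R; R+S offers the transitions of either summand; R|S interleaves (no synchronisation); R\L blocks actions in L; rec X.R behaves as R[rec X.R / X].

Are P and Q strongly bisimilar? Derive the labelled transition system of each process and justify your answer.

P ≁ Q

P's transition system — 1 states:
  u0 = rec X. (a.(X + X) + a.X\{b,c,d})\{a,b,d} :: stopped
Q's transition system — 2 states:
  v0 = rec X. (a.(X + X) + c.X\{b,c,d})\{a,b,d} :: --c--▸ v1
  v1 = (rec X. (a.(X + X) + c.X\{b,c,d})\{a,b,d})\{b,c,d}\{a,b,d} :: stopped
Coarsest stable partition (strong bisimilarity classes):
  B0 = {u0, v1}
  B1 = {v0}
u0 ∈ B0, v0 ∈ B1 → different blocks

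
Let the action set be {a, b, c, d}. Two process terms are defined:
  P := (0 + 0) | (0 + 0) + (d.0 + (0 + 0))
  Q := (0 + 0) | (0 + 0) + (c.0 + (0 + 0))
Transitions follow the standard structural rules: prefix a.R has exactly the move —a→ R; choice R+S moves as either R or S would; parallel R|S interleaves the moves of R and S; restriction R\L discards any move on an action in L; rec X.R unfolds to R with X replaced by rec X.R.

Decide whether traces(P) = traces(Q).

LTS(P): 2 reachable states
  m0 = (0 + 0) | (0 + 0) + (d.0 + (0 + 0)) ⊢ =d=> m1
  m1 = 0 ⊢ deadlocked
LTS(Q): 2 reachable states
  n0 = (0 + 0) | (0 + 0) + (c.0 + (0 + 0)) ⊢ =c=> n1
  n1 = 0 ⊢ deadlocked
Trace ⟨d⟩ through P, begin at {m0}:
  step 1 (d): {m1}
  P completes σ.
Trace ⟨d⟩ through Q, begin at {n0}:
  step 1 (d): ∅ (Q stuck)

traces(P) ≠ traces(Q) — witness ⟨d⟩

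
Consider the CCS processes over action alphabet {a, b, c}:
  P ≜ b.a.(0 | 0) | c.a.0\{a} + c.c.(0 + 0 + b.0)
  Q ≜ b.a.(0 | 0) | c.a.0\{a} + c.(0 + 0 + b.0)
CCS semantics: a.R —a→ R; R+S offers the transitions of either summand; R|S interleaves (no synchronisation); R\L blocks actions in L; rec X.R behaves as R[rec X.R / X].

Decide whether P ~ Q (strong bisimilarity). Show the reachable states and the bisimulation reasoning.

Reachable graph of P (12 states):
  m0 = b.a.(0 | 0) | c.a.0\{a} + c.c.(0 + 0 + b.0) → —b→ m1, —c→ m2, —c→ m3
  m1 = a.(0 | 0) | c.a.0\{a} → —a→ m4, —c→ m5
  m2 = b.a.(0 | 0) | a.0\{a} → —a→ m6, —b→ m5
  m3 = c.(0 + 0 + b.0) → —c→ m7
  m4 = 0 | 0 | c.a.0\{a} → —c→ m8
  m5 = a.(0 | 0) | a.0\{a} → —a→ m8, —a→ m9
  m6 = b.a.(0 | 0) | 0\{a} → —b→ m9
  m7 = 0 + 0 + b.0 → —b→ m10
  m8 = 0 | 0 | a.0\{a} → —a→ m11
  m9 = a.(0 | 0) | 0\{a} → —a→ m11
  m10 = 0 → deadlocked
  m11 = 0 | 0 | 0\{a} → deadlocked
Reachable graph of Q (11 states):
  n0 = b.a.(0 | 0) | c.a.0\{a} + c.(0 + 0 + b.0) → —b→ n1, —c→ n2, —c→ n3
  n1 = a.(0 | 0) | c.a.0\{a} → —a→ n4, —c→ n5
  n2 = 0 + 0 + b.0 → —b→ n6
  n3 = b.a.(0 | 0) | a.0\{a} → —a→ n7, —b→ n5
  n4 = 0 | 0 | c.a.0\{a} → —c→ n8
  n5 = a.(0 | 0) | a.0\{a} → —a→ n8, —a→ n9
  n6 = 0 → deadlocked
  n7 = b.a.(0 | 0) | 0\{a} → —b→ n9
  n8 = 0 | 0 | a.0\{a} → —a→ n10
  n9 = a.(0 | 0) | 0\{a} → —a→ n10
  n10 = 0 | 0 | 0\{a} → deadlocked
Bisimilarity quotient blocks:
  B0 = {m0}
  B1 = {m1, n1}
  B2 = {m4, n4}
  B3 = {m8, m9, n8, n9}
  B4 = {m10, m11, n10, n6}
  B5 = {m5, n5}
  B6 = {m2, n3}
  B7 = {m6, n7}
  B8 = {m3}
  B9 = {m7, n2}
  B10 = {n0}
m0 ∈ B0, n0 ∈ B10 → different blocks

not bisimilar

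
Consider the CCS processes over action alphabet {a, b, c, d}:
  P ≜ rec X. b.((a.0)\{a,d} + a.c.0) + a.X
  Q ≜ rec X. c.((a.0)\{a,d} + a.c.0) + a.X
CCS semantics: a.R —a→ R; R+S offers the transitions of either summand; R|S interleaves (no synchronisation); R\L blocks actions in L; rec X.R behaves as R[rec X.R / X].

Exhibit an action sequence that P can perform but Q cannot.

LTS(P): 4 reachable states
  m0 = rec X. b.((a.0)\{a,d} + a.c.0) + a.X has moves --a--▸ m0, --b--▸ m1
  m1 = (a.0)\{a,d} + a.c.0 has moves --a--▸ m2
  m2 = c.0 has moves --c--▸ m3
  m3 = 0 has moves stopped
LTS(Q): 4 reachable states
  n0 = rec X. c.((a.0)\{a,d} + a.c.0) + a.X has moves --a--▸ n0, --c--▸ n1
  n1 = (a.0)\{a,d} + a.c.0 has moves --a--▸ n2
  n2 = c.0 has moves --c--▸ n3
  n3 = 0 has moves stopped
Trace ⟨b⟩ through P, begin at {m0}:
  step 1 (b): {m1}
  P completes σ.
Trace ⟨b⟩ through Q, begin at {n0}:
  step 1 (b): ∅  — Q cannot continue

b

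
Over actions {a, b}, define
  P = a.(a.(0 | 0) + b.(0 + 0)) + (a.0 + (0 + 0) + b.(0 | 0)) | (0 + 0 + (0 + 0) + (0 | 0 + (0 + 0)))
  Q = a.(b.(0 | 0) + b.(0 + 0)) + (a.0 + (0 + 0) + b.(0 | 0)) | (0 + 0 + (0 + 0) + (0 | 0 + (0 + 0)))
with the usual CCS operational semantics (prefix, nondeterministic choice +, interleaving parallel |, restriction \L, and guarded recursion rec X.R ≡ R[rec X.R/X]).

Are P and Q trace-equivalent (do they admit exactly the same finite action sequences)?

Reachable graph of P (6 states):
  p0 = a.(a.(0 | 0) + b.(0 + 0)) + (a.0 + (0 + 0) + b.(0 | 0)) | (0 + 0 + (0 + 0) + (0 | 0 + (0 + 0))) has moves -a-> p1, -a-> p2, -b-> p3
  p1 = 0 | (0 + 0 + (0 + 0) + (0 | 0 + (0 + 0))) has moves (no moves)
  p2 = a.(0 | 0) + b.(0 + 0) has moves -a-> p4, -b-> p5
  p3 = 0 | 0 | (0 + 0 + (0 + 0) + (0 | 0 + (0 + 0))) has moves (no moves)
  p4 = 0 | 0 has moves (no moves)
  p5 = 0 + 0 has moves (no moves)
Reachable graph of Q (6 states):
  q0 = a.(b.(0 | 0) + b.(0 + 0)) + (a.0 + (0 + 0) + b.(0 | 0)) | (0 + 0 + (0 + 0) + (0 | 0 + (0 + 0))) has moves -a-> q1, -a-> q2, -b-> q3
  q1 = 0 | (0 + 0 + (0 + 0) + (0 | 0 + (0 + 0))) has moves (no moves)
  q2 = b.(0 | 0) + b.(0 + 0) has moves -b-> q4, -b-> q5
  q3 = 0 | 0 | (0 + 0 + (0 + 0) + (0 | 0 + (0 + 0))) has moves (no moves)
  q4 = 0 + 0 has moves (no moves)
  q5 = 0 | 0 has moves (no moves)
Run σ = ⟨aa⟩ on P: start {p0}
  [1] a ⇒ {p1, p2}
  [2] a ⇒ {p4}
  ✓ P
Run σ = ⟨aa⟩ on Q: start {q0}
  [1] a ⇒ {q1, q2}
  [2] a ⇒ ∅ (Q stuck)

NO — witness ⟨aa⟩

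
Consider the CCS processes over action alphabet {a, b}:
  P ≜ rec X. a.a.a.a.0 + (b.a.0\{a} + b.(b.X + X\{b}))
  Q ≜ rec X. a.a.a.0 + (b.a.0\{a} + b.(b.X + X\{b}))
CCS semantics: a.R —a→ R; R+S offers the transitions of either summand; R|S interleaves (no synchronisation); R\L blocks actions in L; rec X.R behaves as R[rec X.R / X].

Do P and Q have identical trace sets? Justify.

Reachable graph of P (12 states):
  s0 = rec X. a.a.a.a.0 + (b.a.0\{a} + b.(b.X + X\{b})) | ··a··> s1, ··b··> s2, ··b··> s3
  s1 = a.a.a.0 | ··a··> s4
  s2 = a.0\{a} | ··a··> s5
  s3 = b.(rec X. a.a.a.a.0 + (b.a.0\{a} + b.(b.X + X\{b}))) + (rec X. a.a.a.a.0 + (b.a.0\{a} + b.(b.X + X\{b})))\{b} | ··a··> s6, ··b··> s0
  s4 = a.a.0 | ··a··> s7
  s5 = 0\{a} | (no moves)
  s6 = (a.a.a.0)\{b} | ··a··> s8
  s7 = a.0 | ··a··> s9
  s8 = (a.a.0)\{b} | ··a··> s10
  s9 = 0 | (no moves)
  s10 = (a.0)\{b} | ··a··> s11
  s11 = 0\{b} | (no moves)
Reachable graph of Q (10 states):
  t0 = rec X. a.a.a.0 + (b.a.0\{a} + b.(b.X + X\{b})) | ··a··> t1, ··b··> t2, ··b··> t3
  t1 = a.a.0 | ··a··> t4
  t2 = a.0\{a} | ··a··> t5
  t3 = b.(rec X. a.a.a.0 + (b.a.0\{a} + b.(b.X + X\{b}))) + (rec X. a.a.a.0 + (b.a.0\{a} + b.(b.X + X\{b})))\{b} | ··a··> t6, ··b··> t0
  t4 = a.0 | ··a··> t7
  t5 = 0\{a} | (no moves)
  t6 = (a.a.0)\{b} | ··a··> t8
  t7 = 0 | (no moves)
  t8 = (a.0)\{b} | ··a··> t9
  t9 = 0\{b} | (no moves)
Trace ⟨aaaa⟩ through P, begin at {s0}:
  step 1 (a): {s1}
  step 2 (a): {s4}
  step 3 (a): {s7}
  step 4 (a): {s9}
  ✓ P
Trace ⟨aaaa⟩ through Q, begin at {t0}:
  step 1 (a): {t1}
  step 2 (a): {t4}
  step 3 (a): {t7}
  step 4 (a): ∅  — Q cannot continue

trace-distinct — witness ⟨aaaa⟩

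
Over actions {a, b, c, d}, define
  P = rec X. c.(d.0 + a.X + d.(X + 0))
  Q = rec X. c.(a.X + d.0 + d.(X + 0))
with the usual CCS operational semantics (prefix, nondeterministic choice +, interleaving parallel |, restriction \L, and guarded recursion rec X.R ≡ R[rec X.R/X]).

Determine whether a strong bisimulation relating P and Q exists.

P ~ Q

P's transition system — 4 states:
  p0 = rec X. c.(d.0 + a.X + d.(X + 0)) ⊢ --c--▸ p1
  p1 = d.0 + a.(rec X. c.(d.0 + a.X + d.(X + 0))) + d.((rec X. c.(d.0 + a.X + d.(X + 0))) + 0) ⊢ --a--▸ p0, --d--▸ p2, --d--▸ p3
  p2 = (rec X. c.(d.0 + a.X + d.(X + 0))) + 0 ⊢ --c--▸ p1
  p3 = 0 ⊢ ·
Q's transition system — 4 states:
  q0 = rec X. c.(a.X + d.0 + d.(X + 0)) ⊢ --c--▸ q1
  q1 = a.(rec X. c.(a.X + d.0 + d.(X + 0))) + d.0 + d.((rec X. c.(a.X + d.0 + d.(X + 0))) + 0) ⊢ --a--▸ q0, --d--▸ q2, --d--▸ q3
  q2 = (rec X. c.(a.X + d.0 + d.(X + 0))) + 0 ⊢ --c--▸ q1
  q3 = 0 ⊢ ·
Partition-refinement fixed point:
  B0 = {p0, p2, q0, q2}
  B1 = {p1, q1}
  B2 = {p3, q3}
p0 ∈ B0, q0 ∈ B0 → same block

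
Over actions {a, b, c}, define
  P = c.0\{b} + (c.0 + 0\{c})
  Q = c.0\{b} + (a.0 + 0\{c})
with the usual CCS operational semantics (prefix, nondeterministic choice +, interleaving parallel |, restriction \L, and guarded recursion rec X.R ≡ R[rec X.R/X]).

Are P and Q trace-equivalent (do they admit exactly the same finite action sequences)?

LTS(P): 3 reachable states
  p0 = c.0\{b} + (c.0 + 0\{c}) | —c→ p1, —c→ p2
  p1 = 0 | deadlocked
  p2 = 0\{b} | deadlocked
LTS(Q): 3 reachable states
  q0 = c.0\{b} + (a.0 + 0\{c}) | —a→ q1, —c→ q2
  q1 = 0 | deadlocked
  q2 = 0\{b} | deadlocked
Trace ⟨a⟩ through Q, begin at {q0}:
  after a @ step 1: {q1}
  ✓ Q
Trace ⟨a⟩ through P, begin at {p0}:
  after a @ step 1: no successor for P

trace-distinct — witness ⟨a⟩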